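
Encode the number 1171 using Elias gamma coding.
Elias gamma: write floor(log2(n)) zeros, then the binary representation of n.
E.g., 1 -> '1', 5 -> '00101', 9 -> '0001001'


num_bits = floor(log2(1171)) + 1 = 11
leading_zeros = num_bits - 1 = 10
binary(1171) = 10010010011

Elias gamma(1171) = '0000000000' + '10010010011' = 000000000010010010011 (21 bits)


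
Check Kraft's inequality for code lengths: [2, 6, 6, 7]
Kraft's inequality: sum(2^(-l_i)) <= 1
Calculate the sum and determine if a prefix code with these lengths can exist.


Sum = 2^(-2) + 2^(-6) + 2^(-6) + 2^(-7)
    = 0.25 + 0.015625 + 0.015625 + 0.0078125
    = 37/128 = 0.2890625
Since 0.2890625 <= 1, Kraft's inequality IS satisfied.
A prefix code with these lengths CAN exist.

Kraft sum = 0.2890625. Satisfied.


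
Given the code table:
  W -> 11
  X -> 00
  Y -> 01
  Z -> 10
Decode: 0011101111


Decoding:
00 -> X
11 -> W
10 -> Z
11 -> W
11 -> W


Result: XWZWW


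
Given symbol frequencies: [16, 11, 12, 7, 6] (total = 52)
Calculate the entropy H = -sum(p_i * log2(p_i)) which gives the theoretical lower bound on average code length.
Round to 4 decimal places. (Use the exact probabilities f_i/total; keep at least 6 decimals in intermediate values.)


Per-symbol terms -p_i * log2(p_i) with p_i = f_i/52:
  p = 16/52 = 0.307692: log2(p) = -1.700440, -p*log2(p) = 0.523212
  p = 11/52 = 0.211538: log2(p) = -2.241008, -p*log2(p) = 0.474059
  p = 12/52 = 0.230769: log2(p) = -2.115477, -p*log2(p) = 0.488187
  p = 7/52 = 0.134615: log2(p) = -2.893085, -p*log2(p) = 0.389454
  p = 6/52 = 0.115385: log2(p) = -3.115477, -p*log2(p) = 0.359478
H = 0.523212 + 0.474059 + 0.488187 + 0.389454 + 0.359478 = 2.234390

H = 2.2344 bits/symbol


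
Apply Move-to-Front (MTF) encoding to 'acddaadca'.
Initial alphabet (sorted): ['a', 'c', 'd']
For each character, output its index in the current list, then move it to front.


MTF encoding:
'a': index 0 in ['a', 'c', 'd'] -> ['a', 'c', 'd']
'c': index 1 in ['a', 'c', 'd'] -> ['c', 'a', 'd']
'd': index 2 in ['c', 'a', 'd'] -> ['d', 'c', 'a']
'd': index 0 in ['d', 'c', 'a'] -> ['d', 'c', 'a']
'a': index 2 in ['d', 'c', 'a'] -> ['a', 'd', 'c']
'a': index 0 in ['a', 'd', 'c'] -> ['a', 'd', 'c']
'd': index 1 in ['a', 'd', 'c'] -> ['d', 'a', 'c']
'c': index 2 in ['d', 'a', 'c'] -> ['c', 'd', 'a']
'a': index 2 in ['c', 'd', 'a'] -> ['a', 'c', 'd']


Output: [0, 1, 2, 0, 2, 0, 1, 2, 2]


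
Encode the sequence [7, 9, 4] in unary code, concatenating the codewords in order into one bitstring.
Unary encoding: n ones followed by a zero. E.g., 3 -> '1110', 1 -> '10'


Encode each number as n ones followed by a terminating 0:
  7 -> 11111110 (8 bits)
  9 -> 1111111110 (10 bits)
  4 -> 11110 (5 bits)
Total length = 8 + 10 + 5 = 23 bits.

Unary([7, 9, 4]) = 11111110111111111011110 (23 bits)


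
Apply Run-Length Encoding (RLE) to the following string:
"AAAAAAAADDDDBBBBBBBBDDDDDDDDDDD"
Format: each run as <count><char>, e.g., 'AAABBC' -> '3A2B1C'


Scanning runs left to right:
  i=0: run of 'A' x 8 -> '8A'
  i=8: run of 'D' x 4 -> '4D'
  i=12: run of 'B' x 8 -> '8B'
  i=20: run of 'D' x 11 -> '11D'

RLE = 8A4D8B11D


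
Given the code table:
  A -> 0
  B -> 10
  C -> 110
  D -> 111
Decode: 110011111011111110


Decoding:
110 -> C
0 -> A
111 -> D
110 -> C
111 -> D
111 -> D
10 -> B


Result: CADCDDB


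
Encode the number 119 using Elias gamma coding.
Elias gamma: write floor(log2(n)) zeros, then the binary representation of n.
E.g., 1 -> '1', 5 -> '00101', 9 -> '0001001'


num_bits = floor(log2(119)) + 1 = 7
leading_zeros = num_bits - 1 = 6
binary(119) = 1110111

Elias gamma(119) = '000000' + '1110111' = 0000001110111 (13 bits)


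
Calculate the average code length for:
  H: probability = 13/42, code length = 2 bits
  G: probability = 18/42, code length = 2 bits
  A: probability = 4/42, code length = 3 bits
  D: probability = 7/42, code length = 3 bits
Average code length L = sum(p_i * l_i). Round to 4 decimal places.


Weighted contributions p_i * l_i:
  H: (13/42) * 2 = 26/42
  G: (18/42) * 2 = 36/42
  A: (4/42) * 3 = 12/42
  D: (7/42) * 3 = 21/42
Sum = (26 + 36 + 12 + 21)/42 = 95/42

L = 95/42 = 2.2619 bits/symbol


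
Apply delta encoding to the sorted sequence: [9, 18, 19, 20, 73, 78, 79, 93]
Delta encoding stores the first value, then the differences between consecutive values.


First value: 9
Deltas:
  18 - 9 = 9
  19 - 18 = 1
  20 - 19 = 1
  73 - 20 = 53
  78 - 73 = 5
  79 - 78 = 1
  93 - 79 = 14


Delta encoded: [9, 9, 1, 1, 53, 5, 1, 14]


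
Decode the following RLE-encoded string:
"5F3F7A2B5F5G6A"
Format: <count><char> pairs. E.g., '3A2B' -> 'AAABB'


Expanding each <count><char> pair:
  5F -> 'FFFFF'
  3F -> 'FFF'
  7A -> 'AAAAAAA'
  2B -> 'BB'
  5F -> 'FFFFF'
  5G -> 'GGGGG'
  6A -> 'AAAAAA'

Decoded = FFFFFFFFAAAAAAABBFFFFFGGGGGAAAAAA


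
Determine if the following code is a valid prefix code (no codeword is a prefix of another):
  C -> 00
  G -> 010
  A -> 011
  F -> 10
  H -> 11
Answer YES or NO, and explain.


Checking each pair (does one codeword prefix another?):
  C='00' vs G='010': no prefix
  C='00' vs A='011': no prefix
  C='00' vs F='10': no prefix
  C='00' vs H='11': no prefix
  G='010' vs C='00': no prefix
  G='010' vs A='011': no prefix
  G='010' vs F='10': no prefix
  G='010' vs H='11': no prefix
  A='011' vs C='00': no prefix
  A='011' vs G='010': no prefix
  A='011' vs F='10': no prefix
  A='011' vs H='11': no prefix
  F='10' vs C='00': no prefix
  F='10' vs G='010': no prefix
  F='10' vs A='011': no prefix
  F='10' vs H='11': no prefix
  H='11' vs C='00': no prefix
  H='11' vs G='010': no prefix
  H='11' vs A='011': no prefix
  H='11' vs F='10': no prefix
No violation found over all pairs.

YES -- this is a valid prefix code. No codeword is a prefix of any other codeword.


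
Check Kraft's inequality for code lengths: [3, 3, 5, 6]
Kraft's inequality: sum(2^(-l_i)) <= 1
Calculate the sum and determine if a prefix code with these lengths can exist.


Sum = 2^(-3) + 2^(-3) + 2^(-5) + 2^(-6)
    = 0.125 + 0.125 + 0.03125 + 0.015625
    = 19/64 = 0.296875
Since 0.296875 <= 1, Kraft's inequality IS satisfied.
A prefix code with these lengths CAN exist.

Kraft sum = 0.296875. Satisfied.


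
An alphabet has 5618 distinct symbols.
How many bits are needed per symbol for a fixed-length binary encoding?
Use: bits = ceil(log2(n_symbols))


log2(5618) = 12.4558
Bracket: 2^12 = 4096 < 5618 <= 2^13 = 8192
So ceil(log2(5618)) = 13

bits = ceil(log2(5618)) = ceil(12.4558) = 13 bits


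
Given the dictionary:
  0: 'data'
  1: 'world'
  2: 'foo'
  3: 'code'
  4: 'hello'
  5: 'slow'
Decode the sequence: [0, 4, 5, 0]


Look up each index in the dictionary:
  0 -> 'data'
  4 -> 'hello'
  5 -> 'slow'
  0 -> 'data'

Decoded: "data hello slow data"


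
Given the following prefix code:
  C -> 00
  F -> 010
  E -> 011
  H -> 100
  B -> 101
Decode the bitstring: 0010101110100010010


Decoding step by step:
Bits 00 -> C
Bits 101 -> B
Bits 011 -> E
Bits 101 -> B
Bits 00 -> C
Bits 010 -> F
Bits 010 -> F


Decoded message: CBEBCFF


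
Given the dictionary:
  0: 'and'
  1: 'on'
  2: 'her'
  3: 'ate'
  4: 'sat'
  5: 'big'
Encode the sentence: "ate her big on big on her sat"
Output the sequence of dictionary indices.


Look up each word in the dictionary:
  'ate' -> 3
  'her' -> 2
  'big' -> 5
  'on' -> 1
  'big' -> 5
  'on' -> 1
  'her' -> 2
  'sat' -> 4

Encoded: [3, 2, 5, 1, 5, 1, 2, 4]


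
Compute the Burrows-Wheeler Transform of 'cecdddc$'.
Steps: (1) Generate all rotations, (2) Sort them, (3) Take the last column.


Rotations (sorted):
  0: $cecdddc -> last char: c
  1: c$cecddd -> last char: d
  2: cdddc$ce -> last char: e
  3: cecdddc$ -> last char: $
  4: dc$cecdd -> last char: d
  5: ddc$cecd -> last char: d
  6: dddc$cec -> last char: c
  7: ecdddc$c -> last char: c


BWT = cde$ddcc


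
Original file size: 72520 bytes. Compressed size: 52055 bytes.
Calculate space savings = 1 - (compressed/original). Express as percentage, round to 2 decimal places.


ratio = compressed/original = 52055/72520 = 0.717802
savings = 1 - ratio = 1 - 0.717802 = 0.282198
as a percentage: 0.282198 * 100 = 28.22%

Space savings = 1 - 52055/72520 = 28.22%


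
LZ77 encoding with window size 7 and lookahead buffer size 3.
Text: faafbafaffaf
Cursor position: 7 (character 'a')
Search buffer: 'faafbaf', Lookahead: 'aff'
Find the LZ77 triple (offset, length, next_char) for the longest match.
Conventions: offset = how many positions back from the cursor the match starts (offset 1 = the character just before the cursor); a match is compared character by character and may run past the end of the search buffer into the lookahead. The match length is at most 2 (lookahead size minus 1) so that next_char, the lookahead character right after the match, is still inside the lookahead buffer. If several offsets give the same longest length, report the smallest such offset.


Try each offset into the search buffer:
  offset=1 (pos 6, char 'f'): match length 0
  offset=2 (pos 5, char 'a'): match length 2
  offset=3 (pos 4, char 'b'): match length 0
  offset=4 (pos 3, char 'f'): match length 0
  offset=5 (pos 2, char 'a'): match length 2
  offset=6 (pos 1, char 'a'): match length 1
  offset=7 (pos 0, char 'f'): match length 0
Longest match has length 2, found at offsets 2, 5; take the smallest, offset 2.
next_char = character at position 7 + 2 = 9 -> 'f'

Best match: offset=2, length=2 (matching 'af' starting at position 5)
LZ77 triple: (2, 2, 'f')


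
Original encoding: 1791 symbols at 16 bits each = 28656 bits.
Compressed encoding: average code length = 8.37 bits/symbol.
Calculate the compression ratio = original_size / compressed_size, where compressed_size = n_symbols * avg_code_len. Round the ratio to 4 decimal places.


original_size = n_symbols * orig_bits = 1791 * 16 = 28656 bits
compressed_size = n_symbols * avg_code_len = 1791 * 8.37 = 14990.67 bits
ratio = original_size / compressed_size = 28656 / 14990.67 = 1.9116

Compression ratio = 1.9116


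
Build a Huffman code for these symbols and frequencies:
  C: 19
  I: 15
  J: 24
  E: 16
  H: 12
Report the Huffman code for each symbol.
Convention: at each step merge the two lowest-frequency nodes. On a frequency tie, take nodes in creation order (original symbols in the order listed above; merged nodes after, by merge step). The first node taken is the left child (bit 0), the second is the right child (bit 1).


Huffman tree construction:
Step 1: Merge H(12) + I(15) = 27
Step 2: Merge E(16) + C(19) = 35
Step 3: Merge J(24) + (H+I)(27) = 51
Step 4: Merge (E+C)(35) + (J+(H+I))(51) = 86
Read each symbol's code off the tree from the root (left child = 0, right child = 1).

Codes:
  C: 01 (length 2)
  I: 111 (length 3)
  J: 10 (length 2)
  E: 00 (length 2)
  H: 110 (length 3)
Average code length: 199/86 = 2.3140 bits/symbol


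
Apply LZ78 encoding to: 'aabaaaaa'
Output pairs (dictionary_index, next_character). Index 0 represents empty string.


LZ78 encoding steps:
Dictionary: {0: ''}
Step 1: w='' (idx 0), next='a' -> output (0, 'a'), add 'a' as idx 1
Step 2: w='a' (idx 1), next='b' -> output (1, 'b'), add 'ab' as idx 2
Step 3: w='a' (idx 1), next='a' -> output (1, 'a'), add 'aa' as idx 3
Step 4: w='aa' (idx 3), next='a' -> output (3, 'a'), add 'aaa' as idx 4


Encoded: [(0, 'a'), (1, 'b'), (1, 'a'), (3, 'a')]


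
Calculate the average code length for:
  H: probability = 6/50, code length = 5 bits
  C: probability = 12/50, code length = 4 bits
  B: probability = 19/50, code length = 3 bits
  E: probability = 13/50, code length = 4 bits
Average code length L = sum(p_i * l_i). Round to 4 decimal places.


Weighted contributions p_i * l_i:
  H: (6/50) * 5 = 30/50
  C: (12/50) * 4 = 48/50
  B: (19/50) * 3 = 57/50
  E: (13/50) * 4 = 52/50
Sum = (30 + 48 + 57 + 52)/50 = 187/50

L = 187/50 = 3.7400 bits/symbol


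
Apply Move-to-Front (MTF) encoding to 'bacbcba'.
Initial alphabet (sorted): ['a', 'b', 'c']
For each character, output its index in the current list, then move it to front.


MTF encoding:
'b': index 1 in ['a', 'b', 'c'] -> ['b', 'a', 'c']
'a': index 1 in ['b', 'a', 'c'] -> ['a', 'b', 'c']
'c': index 2 in ['a', 'b', 'c'] -> ['c', 'a', 'b']
'b': index 2 in ['c', 'a', 'b'] -> ['b', 'c', 'a']
'c': index 1 in ['b', 'c', 'a'] -> ['c', 'b', 'a']
'b': index 1 in ['c', 'b', 'a'] -> ['b', 'c', 'a']
'a': index 2 in ['b', 'c', 'a'] -> ['a', 'b', 'c']


Output: [1, 1, 2, 2, 1, 1, 2]


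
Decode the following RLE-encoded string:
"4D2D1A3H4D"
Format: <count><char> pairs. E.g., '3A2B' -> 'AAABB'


Expanding each <count><char> pair:
  4D -> 'DDDD'
  2D -> 'DD'
  1A -> 'A'
  3H -> 'HHH'
  4D -> 'DDDD'

Decoded = DDDDDDAHHHDDDD


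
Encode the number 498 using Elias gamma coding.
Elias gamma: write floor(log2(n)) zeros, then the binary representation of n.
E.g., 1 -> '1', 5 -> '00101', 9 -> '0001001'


num_bits = floor(log2(498)) + 1 = 9
leading_zeros = num_bits - 1 = 8
binary(498) = 111110010

Elias gamma(498) = '00000000' + '111110010' = 00000000111110010 (17 bits)


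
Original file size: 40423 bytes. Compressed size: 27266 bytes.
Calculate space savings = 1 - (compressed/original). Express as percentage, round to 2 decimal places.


ratio = compressed/original = 27266/40423 = 0.674517
savings = 1 - ratio = 1 - 0.674517 = 0.325483
as a percentage: 0.325483 * 100 = 32.55%

Space savings = 1 - 27266/40423 = 32.55%


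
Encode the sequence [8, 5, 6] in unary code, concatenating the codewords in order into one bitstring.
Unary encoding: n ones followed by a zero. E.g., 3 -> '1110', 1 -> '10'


Encode each number as n ones followed by a terminating 0:
  8 -> 111111110 (9 bits)
  5 -> 111110 (6 bits)
  6 -> 1111110 (7 bits)
Total length = 9 + 6 + 7 = 22 bits.

Unary([8, 5, 6]) = 1111111101111101111110 (22 bits)


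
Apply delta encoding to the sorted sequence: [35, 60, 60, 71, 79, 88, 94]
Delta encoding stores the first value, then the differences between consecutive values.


First value: 35
Deltas:
  60 - 35 = 25
  60 - 60 = 0
  71 - 60 = 11
  79 - 71 = 8
  88 - 79 = 9
  94 - 88 = 6


Delta encoded: [35, 25, 0, 11, 8, 9, 6]


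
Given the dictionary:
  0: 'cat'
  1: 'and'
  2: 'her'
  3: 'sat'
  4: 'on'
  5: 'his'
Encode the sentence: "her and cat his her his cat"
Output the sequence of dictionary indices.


Look up each word in the dictionary:
  'her' -> 2
  'and' -> 1
  'cat' -> 0
  'his' -> 5
  'her' -> 2
  'his' -> 5
  'cat' -> 0

Encoded: [2, 1, 0, 5, 2, 5, 0]


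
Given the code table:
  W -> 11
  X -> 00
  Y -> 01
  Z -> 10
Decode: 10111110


Decoding:
10 -> Z
11 -> W
11 -> W
10 -> Z


Result: ZWWZ


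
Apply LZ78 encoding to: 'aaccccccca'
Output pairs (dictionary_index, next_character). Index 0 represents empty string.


LZ78 encoding steps:
Dictionary: {0: ''}
Step 1: w='' (idx 0), next='a' -> output (0, 'a'), add 'a' as idx 1
Step 2: w='a' (idx 1), next='c' -> output (1, 'c'), add 'ac' as idx 2
Step 3: w='' (idx 0), next='c' -> output (0, 'c'), add 'c' as idx 3
Step 4: w='c' (idx 3), next='c' -> output (3, 'c'), add 'cc' as idx 4
Step 5: w='cc' (idx 4), next='c' -> output (4, 'c'), add 'ccc' as idx 5
Step 6: w='a' (idx 1), end of input -> output (1, '')


Encoded: [(0, 'a'), (1, 'c'), (0, 'c'), (3, 'c'), (4, 'c'), (1, '')]


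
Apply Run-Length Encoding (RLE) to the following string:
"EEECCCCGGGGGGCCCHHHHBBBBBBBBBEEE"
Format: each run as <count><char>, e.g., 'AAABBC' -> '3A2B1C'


Scanning runs left to right:
  i=0: run of 'E' x 3 -> '3E'
  i=3: run of 'C' x 4 -> '4C'
  i=7: run of 'G' x 6 -> '6G'
  i=13: run of 'C' x 3 -> '3C'
  i=16: run of 'H' x 4 -> '4H'
  i=20: run of 'B' x 9 -> '9B'
  i=29: run of 'E' x 3 -> '3E'

RLE = 3E4C6G3C4H9B3E


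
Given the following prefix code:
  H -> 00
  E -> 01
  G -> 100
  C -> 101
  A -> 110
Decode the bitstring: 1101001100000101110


Decoding step by step:
Bits 110 -> A
Bits 100 -> G
Bits 110 -> A
Bits 00 -> H
Bits 00 -> H
Bits 101 -> C
Bits 110 -> A


Decoded message: AGAHHCA


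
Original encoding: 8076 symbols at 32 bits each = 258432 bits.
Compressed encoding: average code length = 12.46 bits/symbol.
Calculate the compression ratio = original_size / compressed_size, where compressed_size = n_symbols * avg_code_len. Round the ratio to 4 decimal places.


original_size = n_symbols * orig_bits = 8076 * 32 = 258432 bits
compressed_size = n_symbols * avg_code_len = 8076 * 12.46 = 100626.96 bits
ratio = original_size / compressed_size = 258432 / 100626.96 = 2.5682

Compression ratio = 2.5682


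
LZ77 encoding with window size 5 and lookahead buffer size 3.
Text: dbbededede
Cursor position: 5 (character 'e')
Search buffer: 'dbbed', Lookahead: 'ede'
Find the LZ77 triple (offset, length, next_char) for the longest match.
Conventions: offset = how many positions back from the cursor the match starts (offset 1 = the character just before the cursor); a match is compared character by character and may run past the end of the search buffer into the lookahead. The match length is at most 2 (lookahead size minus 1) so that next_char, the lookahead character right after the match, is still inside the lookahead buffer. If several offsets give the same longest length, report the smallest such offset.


Try each offset into the search buffer:
  offset=1 (pos 4, char 'd'): match length 0
  offset=2 (pos 3, char 'e'): match length 2
  offset=3 (pos 2, char 'b'): match length 0
  offset=4 (pos 1, char 'b'): match length 0
  offset=5 (pos 0, char 'd'): match length 0
Longest match has length 2 at offset 2.
next_char = character at position 5 + 2 = 7 -> 'e'

Best match: offset=2, length=2 (matching 'ed' starting at position 3)
LZ77 triple: (2, 2, 'e')


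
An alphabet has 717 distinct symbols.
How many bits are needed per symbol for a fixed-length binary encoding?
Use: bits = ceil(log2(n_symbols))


log2(717) = 9.4858
Bracket: 2^9 = 512 < 717 <= 2^10 = 1024
So ceil(log2(717)) = 10

bits = ceil(log2(717)) = ceil(9.4858) = 10 bits


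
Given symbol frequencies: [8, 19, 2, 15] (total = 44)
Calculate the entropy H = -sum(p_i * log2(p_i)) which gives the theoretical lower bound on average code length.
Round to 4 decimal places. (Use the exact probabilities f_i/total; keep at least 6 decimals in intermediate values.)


Per-symbol terms -p_i * log2(p_i) with p_i = f_i/44:
  p = 8/44 = 0.181818: log2(p) = -2.459432, -p*log2(p) = 0.447169
  p = 19/44 = 0.431818: log2(p) = -1.211504, -p*log2(p) = 0.523149
  p = 2/44 = 0.045455: log2(p) = -4.459432, -p*log2(p) = 0.202701
  p = 15/44 = 0.340909: log2(p) = -1.552541, -p*log2(p) = 0.529275
H = 0.447169 + 0.523149 + 0.202701 + 0.529275 = 1.702294

H = 1.7023 bits/symbol


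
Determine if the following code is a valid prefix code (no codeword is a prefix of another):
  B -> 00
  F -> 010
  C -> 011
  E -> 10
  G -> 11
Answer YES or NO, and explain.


Checking each pair (does one codeword prefix another?):
  B='00' vs F='010': no prefix
  B='00' vs C='011': no prefix
  B='00' vs E='10': no prefix
  B='00' vs G='11': no prefix
  F='010' vs B='00': no prefix
  F='010' vs C='011': no prefix
  F='010' vs E='10': no prefix
  F='010' vs G='11': no prefix
  C='011' vs B='00': no prefix
  C='011' vs F='010': no prefix
  C='011' vs E='10': no prefix
  C='011' vs G='11': no prefix
  E='10' vs B='00': no prefix
  E='10' vs F='010': no prefix
  E='10' vs C='011': no prefix
  E='10' vs G='11': no prefix
  G='11' vs B='00': no prefix
  G='11' vs F='010': no prefix
  G='11' vs C='011': no prefix
  G='11' vs E='10': no prefix
No violation found over all pairs.

YES -- this is a valid prefix code. No codeword is a prefix of any other codeword.


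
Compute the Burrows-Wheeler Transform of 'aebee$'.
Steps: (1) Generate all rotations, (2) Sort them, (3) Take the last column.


Rotations (sorted):
  0: $aebee -> last char: e
  1: aebee$ -> last char: $
  2: bee$ae -> last char: e
  3: e$aebe -> last char: e
  4: ebee$a -> last char: a
  5: ee$aeb -> last char: b


BWT = e$eeab


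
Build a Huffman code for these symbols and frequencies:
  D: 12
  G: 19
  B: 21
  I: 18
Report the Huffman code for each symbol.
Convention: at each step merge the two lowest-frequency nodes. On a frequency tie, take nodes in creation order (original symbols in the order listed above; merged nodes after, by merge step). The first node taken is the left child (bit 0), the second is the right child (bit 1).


Huffman tree construction:
Step 1: Merge D(12) + I(18) = 30
Step 2: Merge G(19) + B(21) = 40
Step 3: Merge (D+I)(30) + (G+B)(40) = 70
Read each symbol's code off the tree from the root (left child = 0, right child = 1).

Codes:
  D: 00 (length 2)
  G: 10 (length 2)
  B: 11 (length 2)
  I: 01 (length 2)
Average code length: 140/70 = 2.0000 bits/symbol


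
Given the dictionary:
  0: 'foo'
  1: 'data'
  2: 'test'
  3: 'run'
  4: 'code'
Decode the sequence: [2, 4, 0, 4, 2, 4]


Look up each index in the dictionary:
  2 -> 'test'
  4 -> 'code'
  0 -> 'foo'
  4 -> 'code'
  2 -> 'test'
  4 -> 'code'

Decoded: "test code foo code test code"


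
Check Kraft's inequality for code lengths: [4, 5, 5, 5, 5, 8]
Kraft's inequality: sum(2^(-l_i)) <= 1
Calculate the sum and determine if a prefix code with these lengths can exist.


Sum = 2^(-4) + 2^(-5) + 2^(-5) + 2^(-5) + 2^(-5) + 2^(-8)
    = 0.0625 + 0.03125 + 0.03125 + 0.03125 + 0.03125 + 0.00390625
    = 49/256 = 0.19140625
Since 0.19140625 <= 1, Kraft's inequality IS satisfied.
A prefix code with these lengths CAN exist.

Kraft sum = 0.19140625. Satisfied.


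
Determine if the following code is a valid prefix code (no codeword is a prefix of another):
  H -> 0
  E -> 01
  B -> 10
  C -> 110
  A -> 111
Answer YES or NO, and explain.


Checking each pair (does one codeword prefix another?):
  H='0' vs E='01': prefix -- VIOLATION

NO -- this is NOT a valid prefix code. H (0) is a prefix of E (01).


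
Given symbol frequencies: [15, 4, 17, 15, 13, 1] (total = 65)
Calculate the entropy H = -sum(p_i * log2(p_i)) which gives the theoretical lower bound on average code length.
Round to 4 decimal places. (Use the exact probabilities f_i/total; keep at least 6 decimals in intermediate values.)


Per-symbol terms -p_i * log2(p_i) with p_i = f_i/65:
  p = 15/65 = 0.230769: log2(p) = -2.115477, -p*log2(p) = 0.488187
  p = 4/65 = 0.061538: log2(p) = -4.022368, -p*log2(p) = 0.247530
  p = 17/65 = 0.261538: log2(p) = -1.934905, -p*log2(p) = 0.506052
  p = 15/65 = 0.230769: log2(p) = -2.115477, -p*log2(p) = 0.488187
  p = 13/65 = 0.200000: log2(p) = -2.321928, -p*log2(p) = 0.464386
  p = 1/65 = 0.015385: log2(p) = -6.022368, -p*log2(p) = 0.092652
H = 0.488187 + 0.247530 + 0.506052 + 0.488187 + 0.464386 + 0.092652 = 2.286994

H = 2.287 bits/symbol


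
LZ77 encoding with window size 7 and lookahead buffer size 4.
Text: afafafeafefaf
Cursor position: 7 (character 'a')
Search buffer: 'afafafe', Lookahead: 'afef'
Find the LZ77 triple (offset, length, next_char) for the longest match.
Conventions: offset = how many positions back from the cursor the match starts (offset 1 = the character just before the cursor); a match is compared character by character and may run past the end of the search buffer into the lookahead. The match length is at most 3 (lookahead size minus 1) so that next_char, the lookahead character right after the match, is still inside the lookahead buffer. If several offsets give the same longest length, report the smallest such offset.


Try each offset into the search buffer:
  offset=1 (pos 6, char 'e'): match length 0
  offset=2 (pos 5, char 'f'): match length 0
  offset=3 (pos 4, char 'a'): match length 3
  offset=4 (pos 3, char 'f'): match length 0
  offset=5 (pos 2, char 'a'): match length 2
  offset=6 (pos 1, char 'f'): match length 0
  offset=7 (pos 0, char 'a'): match length 2
Longest match has length 3 at offset 3.
next_char = character at position 7 + 3 = 10 -> 'f'

Best match: offset=3, length=3 (matching 'afe' starting at position 4)
LZ77 triple: (3, 3, 'f')


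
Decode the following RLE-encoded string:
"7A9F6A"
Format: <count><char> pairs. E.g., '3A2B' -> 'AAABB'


Expanding each <count><char> pair:
  7A -> 'AAAAAAA'
  9F -> 'FFFFFFFFF'
  6A -> 'AAAAAA'

Decoded = AAAAAAAFFFFFFFFFAAAAAA


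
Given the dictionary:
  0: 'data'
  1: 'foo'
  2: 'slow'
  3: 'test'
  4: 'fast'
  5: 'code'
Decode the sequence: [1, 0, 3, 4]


Look up each index in the dictionary:
  1 -> 'foo'
  0 -> 'data'
  3 -> 'test'
  4 -> 'fast'

Decoded: "foo data test fast"


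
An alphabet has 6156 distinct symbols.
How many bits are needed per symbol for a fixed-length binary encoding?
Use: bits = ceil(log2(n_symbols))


log2(6156) = 12.5878
Bracket: 2^12 = 4096 < 6156 <= 2^13 = 8192
So ceil(log2(6156)) = 13

bits = ceil(log2(6156)) = ceil(12.5878) = 13 bits


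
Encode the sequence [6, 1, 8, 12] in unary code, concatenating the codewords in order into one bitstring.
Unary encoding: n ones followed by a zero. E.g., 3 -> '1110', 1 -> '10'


Encode each number as n ones followed by a terminating 0:
  6 -> 1111110 (7 bits)
  1 -> 10 (2 bits)
  8 -> 111111110 (9 bits)
  12 -> 1111111111110 (13 bits)
Total length = 7 + 2 + 9 + 13 = 31 bits.

Unary([6, 1, 8, 12]) = 1111110101111111101111111111110 (31 bits)


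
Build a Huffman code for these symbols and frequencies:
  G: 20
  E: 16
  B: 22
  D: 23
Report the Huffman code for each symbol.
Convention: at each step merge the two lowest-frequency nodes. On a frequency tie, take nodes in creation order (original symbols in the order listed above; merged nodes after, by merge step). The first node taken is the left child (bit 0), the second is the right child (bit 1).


Huffman tree construction:
Step 1: Merge E(16) + G(20) = 36
Step 2: Merge B(22) + D(23) = 45
Step 3: Merge (E+G)(36) + (B+D)(45) = 81
Read each symbol's code off the tree from the root (left child = 0, right child = 1).

Codes:
  G: 01 (length 2)
  E: 00 (length 2)
  B: 10 (length 2)
  D: 11 (length 2)
Average code length: 162/81 = 2.0000 bits/symbol


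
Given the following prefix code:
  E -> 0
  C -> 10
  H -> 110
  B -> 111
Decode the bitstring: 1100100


Decoding step by step:
Bits 110 -> H
Bits 0 -> E
Bits 10 -> C
Bits 0 -> E


Decoded message: HECE


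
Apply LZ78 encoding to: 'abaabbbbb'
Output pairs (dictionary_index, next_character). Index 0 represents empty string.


LZ78 encoding steps:
Dictionary: {0: ''}
Step 1: w='' (idx 0), next='a' -> output (0, 'a'), add 'a' as idx 1
Step 2: w='' (idx 0), next='b' -> output (0, 'b'), add 'b' as idx 2
Step 3: w='a' (idx 1), next='a' -> output (1, 'a'), add 'aa' as idx 3
Step 4: w='b' (idx 2), next='b' -> output (2, 'b'), add 'bb' as idx 4
Step 5: w='bb' (idx 4), next='b' -> output (4, 'b'), add 'bbb' as idx 5


Encoded: [(0, 'a'), (0, 'b'), (1, 'a'), (2, 'b'), (4, 'b')]


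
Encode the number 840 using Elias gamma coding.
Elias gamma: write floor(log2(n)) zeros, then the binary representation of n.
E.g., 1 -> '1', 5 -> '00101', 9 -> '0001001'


num_bits = floor(log2(840)) + 1 = 10
leading_zeros = num_bits - 1 = 9
binary(840) = 1101001000

Elias gamma(840) = '000000000' + '1101001000' = 0000000001101001000 (19 bits)


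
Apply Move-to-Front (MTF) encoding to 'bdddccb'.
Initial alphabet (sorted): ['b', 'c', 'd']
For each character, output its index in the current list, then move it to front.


MTF encoding:
'b': index 0 in ['b', 'c', 'd'] -> ['b', 'c', 'd']
'd': index 2 in ['b', 'c', 'd'] -> ['d', 'b', 'c']
'd': index 0 in ['d', 'b', 'c'] -> ['d', 'b', 'c']
'd': index 0 in ['d', 'b', 'c'] -> ['d', 'b', 'c']
'c': index 2 in ['d', 'b', 'c'] -> ['c', 'd', 'b']
'c': index 0 in ['c', 'd', 'b'] -> ['c', 'd', 'b']
'b': index 2 in ['c', 'd', 'b'] -> ['b', 'c', 'd']


Output: [0, 2, 0, 0, 2, 0, 2]


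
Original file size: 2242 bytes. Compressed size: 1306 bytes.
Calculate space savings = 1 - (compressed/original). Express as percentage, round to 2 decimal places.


ratio = compressed/original = 1306/2242 = 0.582516
savings = 1 - ratio = 1 - 0.582516 = 0.417484
as a percentage: 0.417484 * 100 = 41.75%

Space savings = 1 - 1306/2242 = 41.75%


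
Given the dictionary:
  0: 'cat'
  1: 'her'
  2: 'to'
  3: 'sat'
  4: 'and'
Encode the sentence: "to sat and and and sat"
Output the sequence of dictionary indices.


Look up each word in the dictionary:
  'to' -> 2
  'sat' -> 3
  'and' -> 4
  'and' -> 4
  'and' -> 4
  'sat' -> 3

Encoded: [2, 3, 4, 4, 4, 3]


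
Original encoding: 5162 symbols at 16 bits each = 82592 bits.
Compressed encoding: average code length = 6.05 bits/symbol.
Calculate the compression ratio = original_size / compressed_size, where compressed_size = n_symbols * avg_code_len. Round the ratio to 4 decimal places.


original_size = n_symbols * orig_bits = 5162 * 16 = 82592 bits
compressed_size = n_symbols * avg_code_len = 5162 * 6.05 = 31230.1 bits
ratio = original_size / compressed_size = 82592 / 31230.1 = 2.6446

Compression ratio = 2.6446


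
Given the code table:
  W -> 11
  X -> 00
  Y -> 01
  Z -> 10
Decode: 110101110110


Decoding:
11 -> W
01 -> Y
01 -> Y
11 -> W
01 -> Y
10 -> Z


Result: WYYWYZ


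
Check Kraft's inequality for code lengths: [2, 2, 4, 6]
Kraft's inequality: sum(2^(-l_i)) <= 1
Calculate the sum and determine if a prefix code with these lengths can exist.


Sum = 2^(-2) + 2^(-2) + 2^(-4) + 2^(-6)
    = 0.25 + 0.25 + 0.0625 + 0.015625
    = 37/64 = 0.578125
Since 0.578125 <= 1, Kraft's inequality IS satisfied.
A prefix code with these lengths CAN exist.

Kraft sum = 0.578125. Satisfied.


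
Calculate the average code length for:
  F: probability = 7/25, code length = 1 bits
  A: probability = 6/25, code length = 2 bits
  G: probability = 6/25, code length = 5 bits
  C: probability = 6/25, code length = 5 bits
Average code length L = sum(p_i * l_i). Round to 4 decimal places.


Weighted contributions p_i * l_i:
  F: (7/25) * 1 = 7/25
  A: (6/25) * 2 = 12/25
  G: (6/25) * 5 = 30/25
  C: (6/25) * 5 = 30/25
Sum = (7 + 12 + 30 + 30)/25 = 79/25

L = 79/25 = 3.1600 bits/symbol


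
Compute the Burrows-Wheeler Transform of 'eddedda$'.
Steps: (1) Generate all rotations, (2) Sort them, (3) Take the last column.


Rotations (sorted):
  0: $eddedda -> last char: a
  1: a$eddedd -> last char: d
  2: da$edded -> last char: d
  3: dda$edde -> last char: e
  4: ddedda$e -> last char: e
  5: dedda$ed -> last char: d
  6: edda$edd -> last char: d
  7: eddedda$ -> last char: $


BWT = addeedd$


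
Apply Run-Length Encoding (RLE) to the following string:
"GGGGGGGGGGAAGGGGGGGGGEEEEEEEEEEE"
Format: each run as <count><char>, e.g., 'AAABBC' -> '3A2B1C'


Scanning runs left to right:
  i=0: run of 'G' x 10 -> '10G'
  i=10: run of 'A' x 2 -> '2A'
  i=12: run of 'G' x 9 -> '9G'
  i=21: run of 'E' x 11 -> '11E'

RLE = 10G2A9G11E


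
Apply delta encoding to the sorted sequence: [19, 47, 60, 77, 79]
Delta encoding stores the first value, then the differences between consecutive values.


First value: 19
Deltas:
  47 - 19 = 28
  60 - 47 = 13
  77 - 60 = 17
  79 - 77 = 2


Delta encoded: [19, 28, 13, 17, 2]


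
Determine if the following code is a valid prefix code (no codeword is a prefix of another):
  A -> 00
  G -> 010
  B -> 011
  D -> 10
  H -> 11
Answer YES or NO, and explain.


Checking each pair (does one codeword prefix another?):
  A='00' vs G='010': no prefix
  A='00' vs B='011': no prefix
  A='00' vs D='10': no prefix
  A='00' vs H='11': no prefix
  G='010' vs A='00': no prefix
  G='010' vs B='011': no prefix
  G='010' vs D='10': no prefix
  G='010' vs H='11': no prefix
  B='011' vs A='00': no prefix
  B='011' vs G='010': no prefix
  B='011' vs D='10': no prefix
  B='011' vs H='11': no prefix
  D='10' vs A='00': no prefix
  D='10' vs G='010': no prefix
  D='10' vs B='011': no prefix
  D='10' vs H='11': no prefix
  H='11' vs A='00': no prefix
  H='11' vs G='010': no prefix
  H='11' vs B='011': no prefix
  H='11' vs D='10': no prefix
No violation found over all pairs.

YES -- this is a valid prefix code. No codeword is a prefix of any other codeword.


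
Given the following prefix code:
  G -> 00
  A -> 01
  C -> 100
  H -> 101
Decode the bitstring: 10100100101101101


Decoding step by step:
Bits 101 -> H
Bits 00 -> G
Bits 100 -> C
Bits 101 -> H
Bits 101 -> H
Bits 101 -> H


Decoded message: HGCHHH


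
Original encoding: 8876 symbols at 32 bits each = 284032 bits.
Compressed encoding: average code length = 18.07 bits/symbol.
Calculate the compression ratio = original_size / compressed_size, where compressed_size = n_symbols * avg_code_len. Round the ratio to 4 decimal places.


original_size = n_symbols * orig_bits = 8876 * 32 = 284032 bits
compressed_size = n_symbols * avg_code_len = 8876 * 18.07 = 160389.32 bits
ratio = original_size / compressed_size = 284032 / 160389.32 = 1.7709

Compression ratio = 1.7709


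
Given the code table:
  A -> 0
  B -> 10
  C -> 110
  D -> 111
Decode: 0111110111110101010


Decoding:
0 -> A
111 -> D
110 -> C
111 -> D
110 -> C
10 -> B
10 -> B
10 -> B


Result: ADCDCBBB


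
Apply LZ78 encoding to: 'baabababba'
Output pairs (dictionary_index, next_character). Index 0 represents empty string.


LZ78 encoding steps:
Dictionary: {0: ''}
Step 1: w='' (idx 0), next='b' -> output (0, 'b'), add 'b' as idx 1
Step 2: w='' (idx 0), next='a' -> output (0, 'a'), add 'a' as idx 2
Step 3: w='a' (idx 2), next='b' -> output (2, 'b'), add 'ab' as idx 3
Step 4: w='ab' (idx 3), next='a' -> output (3, 'a'), add 'aba' as idx 4
Step 5: w='b' (idx 1), next='b' -> output (1, 'b'), add 'bb' as idx 5
Step 6: w='a' (idx 2), end of input -> output (2, '')


Encoded: [(0, 'b'), (0, 'a'), (2, 'b'), (3, 'a'), (1, 'b'), (2, '')]


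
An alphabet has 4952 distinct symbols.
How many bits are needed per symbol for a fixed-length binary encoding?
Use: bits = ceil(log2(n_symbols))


log2(4952) = 12.2738
Bracket: 2^12 = 4096 < 4952 <= 2^13 = 8192
So ceil(log2(4952)) = 13

bits = ceil(log2(4952)) = ceil(12.2738) = 13 bits


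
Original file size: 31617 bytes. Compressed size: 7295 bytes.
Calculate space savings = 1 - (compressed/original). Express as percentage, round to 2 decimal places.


ratio = compressed/original = 7295/31617 = 0.23073
savings = 1 - ratio = 1 - 0.23073 = 0.76927
as a percentage: 0.76927 * 100 = 76.93%

Space savings = 1 - 7295/31617 = 76.93%


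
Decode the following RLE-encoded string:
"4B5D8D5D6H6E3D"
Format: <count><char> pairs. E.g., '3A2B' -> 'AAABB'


Expanding each <count><char> pair:
  4B -> 'BBBB'
  5D -> 'DDDDD'
  8D -> 'DDDDDDDD'
  5D -> 'DDDDD'
  6H -> 'HHHHHH'
  6E -> 'EEEEEE'
  3D -> 'DDD'

Decoded = BBBBDDDDDDDDDDDDDDDDDDHHHHHHEEEEEEDDD


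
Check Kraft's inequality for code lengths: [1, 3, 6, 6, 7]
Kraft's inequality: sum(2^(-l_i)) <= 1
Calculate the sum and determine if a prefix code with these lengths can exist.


Sum = 2^(-1) + 2^(-3) + 2^(-6) + 2^(-6) + 2^(-7)
    = 0.5 + 0.125 + 0.015625 + 0.015625 + 0.0078125
    = 85/128 = 0.6640625
Since 0.6640625 <= 1, Kraft's inequality IS satisfied.
A prefix code with these lengths CAN exist.

Kraft sum = 0.6640625. Satisfied.


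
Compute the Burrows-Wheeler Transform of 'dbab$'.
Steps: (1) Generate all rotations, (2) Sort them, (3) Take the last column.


Rotations (sorted):
  0: $dbab -> last char: b
  1: ab$db -> last char: b
  2: b$dba -> last char: a
  3: bab$d -> last char: d
  4: dbab$ -> last char: $


BWT = bbad$


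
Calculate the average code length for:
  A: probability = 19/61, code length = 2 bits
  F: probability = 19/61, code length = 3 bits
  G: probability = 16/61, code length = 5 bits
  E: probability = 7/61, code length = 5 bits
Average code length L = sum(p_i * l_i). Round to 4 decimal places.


Weighted contributions p_i * l_i:
  A: (19/61) * 2 = 38/61
  F: (19/61) * 3 = 57/61
  G: (16/61) * 5 = 80/61
  E: (7/61) * 5 = 35/61
Sum = (38 + 57 + 80 + 35)/61 = 210/61

L = 210/61 = 3.4426 bits/symbol


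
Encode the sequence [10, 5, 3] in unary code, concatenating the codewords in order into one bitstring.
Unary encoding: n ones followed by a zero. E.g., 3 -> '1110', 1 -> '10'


Encode each number as n ones followed by a terminating 0:
  10 -> 11111111110 (11 bits)
  5 -> 111110 (6 bits)
  3 -> 1110 (4 bits)
Total length = 11 + 6 + 4 = 21 bits.

Unary([10, 5, 3]) = 111111111101111101110 (21 bits)


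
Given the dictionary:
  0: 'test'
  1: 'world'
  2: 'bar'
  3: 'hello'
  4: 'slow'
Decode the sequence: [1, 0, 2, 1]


Look up each index in the dictionary:
  1 -> 'world'
  0 -> 'test'
  2 -> 'bar'
  1 -> 'world'

Decoded: "world test bar world"


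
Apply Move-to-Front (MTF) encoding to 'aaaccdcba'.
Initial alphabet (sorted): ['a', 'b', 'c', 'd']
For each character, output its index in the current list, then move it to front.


MTF encoding:
'a': index 0 in ['a', 'b', 'c', 'd'] -> ['a', 'b', 'c', 'd']
'a': index 0 in ['a', 'b', 'c', 'd'] -> ['a', 'b', 'c', 'd']
'a': index 0 in ['a', 'b', 'c', 'd'] -> ['a', 'b', 'c', 'd']
'c': index 2 in ['a', 'b', 'c', 'd'] -> ['c', 'a', 'b', 'd']
'c': index 0 in ['c', 'a', 'b', 'd'] -> ['c', 'a', 'b', 'd']
'd': index 3 in ['c', 'a', 'b', 'd'] -> ['d', 'c', 'a', 'b']
'c': index 1 in ['d', 'c', 'a', 'b'] -> ['c', 'd', 'a', 'b']
'b': index 3 in ['c', 'd', 'a', 'b'] -> ['b', 'c', 'd', 'a']
'a': index 3 in ['b', 'c', 'd', 'a'] -> ['a', 'b', 'c', 'd']


Output: [0, 0, 0, 2, 0, 3, 1, 3, 3]


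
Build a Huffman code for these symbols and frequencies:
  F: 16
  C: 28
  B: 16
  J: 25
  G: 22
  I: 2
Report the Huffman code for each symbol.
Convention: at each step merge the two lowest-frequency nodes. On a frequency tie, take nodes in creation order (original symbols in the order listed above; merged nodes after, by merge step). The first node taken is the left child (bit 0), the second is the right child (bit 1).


Huffman tree construction:
Step 1: Merge I(2) + F(16) = 18
Step 2: Merge B(16) + (I+F)(18) = 34
Step 3: Merge G(22) + J(25) = 47
Step 4: Merge C(28) + (B+(I+F))(34) = 62
Step 5: Merge (G+J)(47) + (C+(B+(I+F)))(62) = 109
Read each symbol's code off the tree from the root (left child = 0, right child = 1).

Codes:
  F: 1111 (length 4)
  C: 10 (length 2)
  B: 110 (length 3)
  J: 01 (length 2)
  G: 00 (length 2)
  I: 1110 (length 4)
Average code length: 270/109 = 2.4771 bits/symbol


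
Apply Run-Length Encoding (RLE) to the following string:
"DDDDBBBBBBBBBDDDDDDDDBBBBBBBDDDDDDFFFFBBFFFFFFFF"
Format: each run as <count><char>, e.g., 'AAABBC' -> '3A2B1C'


Scanning runs left to right:
  i=0: run of 'D' x 4 -> '4D'
  i=4: run of 'B' x 9 -> '9B'
  i=13: run of 'D' x 8 -> '8D'
  i=21: run of 'B' x 7 -> '7B'
  i=28: run of 'D' x 6 -> '6D'
  i=34: run of 'F' x 4 -> '4F'
  i=38: run of 'B' x 2 -> '2B'
  i=40: run of 'F' x 8 -> '8F'

RLE = 4D9B8D7B6D4F2B8F


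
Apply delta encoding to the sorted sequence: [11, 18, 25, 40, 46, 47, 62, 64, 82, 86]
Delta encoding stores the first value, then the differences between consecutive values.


First value: 11
Deltas:
  18 - 11 = 7
  25 - 18 = 7
  40 - 25 = 15
  46 - 40 = 6
  47 - 46 = 1
  62 - 47 = 15
  64 - 62 = 2
  82 - 64 = 18
  86 - 82 = 4


Delta encoded: [11, 7, 7, 15, 6, 1, 15, 2, 18, 4]


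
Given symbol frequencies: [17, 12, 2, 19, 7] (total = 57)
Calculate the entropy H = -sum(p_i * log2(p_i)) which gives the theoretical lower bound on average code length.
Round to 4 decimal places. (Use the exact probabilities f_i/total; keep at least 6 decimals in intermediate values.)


Per-symbol terms -p_i * log2(p_i) with p_i = f_i/57:
  p = 17/57 = 0.298246: log2(p) = -1.745427, -p*log2(p) = 0.520566
  p = 12/57 = 0.210526: log2(p) = -2.247928, -p*log2(p) = 0.473248
  p = 2/57 = 0.035088: log2(p) = -4.832890, -p*log2(p) = 0.169575
  p = 19/57 = 0.333333: log2(p) = -1.584963, -p*log2(p) = 0.528321
  p = 7/57 = 0.122807: log2(p) = -3.025535, -p*log2(p) = 0.371557
H = 0.520566 + 0.473248 + 0.169575 + 0.528321 + 0.371557 = 2.063267

H = 2.0633 bits/symbol


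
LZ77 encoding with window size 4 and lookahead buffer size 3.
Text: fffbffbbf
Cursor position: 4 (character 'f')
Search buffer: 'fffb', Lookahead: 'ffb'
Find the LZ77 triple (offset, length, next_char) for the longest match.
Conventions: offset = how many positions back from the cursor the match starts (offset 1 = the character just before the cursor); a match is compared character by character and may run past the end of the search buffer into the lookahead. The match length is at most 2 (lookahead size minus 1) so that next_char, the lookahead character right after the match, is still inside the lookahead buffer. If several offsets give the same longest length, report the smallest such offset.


Try each offset into the search buffer:
  offset=1 (pos 3, char 'b'): match length 0
  offset=2 (pos 2, char 'f'): match length 1
  offset=3 (pos 1, char 'f'): match length 2
  offset=4 (pos 0, char 'f'): match length 2
Longest match has length 2, found at offsets 3, 4; take the smallest, offset 3.
next_char = character at position 4 + 2 = 6 -> 'b'

Best match: offset=3, length=2 (matching 'ff' starting at position 1)
LZ77 triple: (3, 2, 'b')
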